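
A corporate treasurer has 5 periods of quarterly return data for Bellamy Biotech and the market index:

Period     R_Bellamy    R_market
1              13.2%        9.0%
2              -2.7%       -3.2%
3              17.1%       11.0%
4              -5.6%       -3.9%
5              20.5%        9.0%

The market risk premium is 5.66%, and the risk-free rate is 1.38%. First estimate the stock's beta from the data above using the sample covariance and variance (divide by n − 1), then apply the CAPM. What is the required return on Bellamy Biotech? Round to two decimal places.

10.32%

Mean R_i = (13.2 − 2.7 + 17.1 − 5.6 + 20.5) / 5 = 8.5000%
Mean R_m = (9.0 − 3.2 + 11.0 − 3.9 + 9.0) / 5 = 4.3800%
Σ(R_i − R̄_i)(R_m − R̄_m) = 335.7300  ⇒  Cov = 335.7300 / 4 = 83.9325
Σ(R_m − R̄_m)² = 212.5280  ⇒  Var(R_m) = 212.5280 / 4 = 53.1320
β = Cov / Var(R_m) = 83.9325 / 53.1320 = 1.5797
E(R) = R_f + β × MRP = 1.38% + 1.5797 × 5.66% = 10.32%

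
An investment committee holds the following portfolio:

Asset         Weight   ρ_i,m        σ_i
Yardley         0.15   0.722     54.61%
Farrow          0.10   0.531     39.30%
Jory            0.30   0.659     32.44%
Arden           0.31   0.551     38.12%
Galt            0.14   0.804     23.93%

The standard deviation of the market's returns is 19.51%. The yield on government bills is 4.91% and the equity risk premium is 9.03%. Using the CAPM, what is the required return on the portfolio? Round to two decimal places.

β_Yardley = 0.722 × 54.61% / 19.51% = 2.0209
β_Farrow = 0.531 × 39.30% / 19.51% = 1.0696
β_Jory = 0.659 × 32.44% / 19.51% = 1.0957
β_Arden = 0.551 × 38.12% / 19.51% = 1.0766
β_Galt = 0.804 × 23.93% / 19.51% = 0.9861
β_P = Σ w_i β_i = 0.15×2.0209 + 0.10×1.0696 + 0.30×1.0957 + 0.31×1.0766 + 0.14×0.9861 = 1.2106
E(R_P) = R_f + β_P × MRP = 4.91% + 1.2106 × 9.03% = 15.84%

15.84%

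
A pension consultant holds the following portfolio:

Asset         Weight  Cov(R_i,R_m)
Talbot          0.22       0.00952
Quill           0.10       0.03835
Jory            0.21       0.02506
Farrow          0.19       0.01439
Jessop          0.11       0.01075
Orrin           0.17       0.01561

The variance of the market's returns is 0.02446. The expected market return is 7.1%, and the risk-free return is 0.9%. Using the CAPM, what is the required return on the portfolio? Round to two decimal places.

5.40%

β_Talbot = 0.00952 / 0.02446 = 0.3892
β_Quill = 0.03835 / 0.02446 = 1.5679
β_Jory = 0.02506 / 0.02446 = 1.0245
β_Farrow = 0.01439 / 0.02446 = 0.5883
β_Jessop = 0.01075 / 0.02446 = 0.4395
β_Orrin = 0.01561 / 0.02446 = 0.6382
β_P = Σ w_i β_i = 0.22×0.3892 + 0.10×1.5679 + 0.21×1.0245 + 0.19×0.5883 + 0.11×0.4395 + 0.17×0.6382 = 0.7262
MRP = 7.1% − 0.9% = 6.20%
E(R_P) = R_f + β_P × MRP = 0.9% + 0.7262 × 6.2% = 5.40%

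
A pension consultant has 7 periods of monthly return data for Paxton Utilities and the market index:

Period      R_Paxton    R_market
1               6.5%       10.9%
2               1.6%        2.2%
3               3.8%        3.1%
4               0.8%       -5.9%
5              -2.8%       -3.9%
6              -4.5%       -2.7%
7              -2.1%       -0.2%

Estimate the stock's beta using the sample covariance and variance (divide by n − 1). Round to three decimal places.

Mean R_i = (6.5 + 1.6 + 3.8 + 0.8 − 2.8 − 4.5 − 2.1) / 7 = 0.4714%
Mean R_m = (10.9 + 2.2 + 3.1 − 5.9 − 3.9 − 2.7 − 0.2) / 7 = 0.5000%
Σ(R_i − R̄_i)(R_m − R̄_m) = 103.2700  ⇒  Cov = 103.2700 / 6 = 17.2117
Σ(R_m − R̄_m)² = 188.8600  ⇒  Var(R_m) = 188.8600 / 6 = 31.4767
β = Cov / Var(R_m) = 17.2117 / 31.4767 = 0.5468

0.547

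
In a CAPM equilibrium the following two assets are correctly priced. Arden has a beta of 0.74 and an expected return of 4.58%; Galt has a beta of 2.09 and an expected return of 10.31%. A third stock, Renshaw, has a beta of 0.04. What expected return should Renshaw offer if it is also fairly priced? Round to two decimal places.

1.61%

MRP (SML slope) = (10.31% − 4.58%) / (2.09 − 0.74) = 5.73% / 1.35 = 4.2444%
R_f (intercept) = 4.58% − 0.74 × 4.2444% = 1.4391%
E(R_Renshaw) = R_f + β × MRP = 1.4391% + 0.04 × 4.2444% = 1.61%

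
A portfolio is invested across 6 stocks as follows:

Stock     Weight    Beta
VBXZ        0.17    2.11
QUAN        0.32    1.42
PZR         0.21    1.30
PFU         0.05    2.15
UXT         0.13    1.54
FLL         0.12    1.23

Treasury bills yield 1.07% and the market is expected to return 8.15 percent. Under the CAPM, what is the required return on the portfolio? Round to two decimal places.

β_P = Σ w_i β_i = 0.17×2.11 + 0.32×1.42 + 0.21×1.30 + 0.05×2.15 + 0.13×1.54 + 0.12×1.23 = 1.5414
MRP = 8.15% − 1.07% = 7.08%
E(R_P) = R_f + β_P × MRP = 1.07% + 1.5414 × 7.08% = 11.98%

11.98%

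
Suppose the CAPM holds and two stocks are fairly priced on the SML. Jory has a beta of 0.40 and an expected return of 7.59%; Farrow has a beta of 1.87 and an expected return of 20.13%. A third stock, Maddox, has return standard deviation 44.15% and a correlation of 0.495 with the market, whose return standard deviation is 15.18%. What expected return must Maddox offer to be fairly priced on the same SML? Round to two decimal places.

16.46%

MRP = (20.13% − 7.59%) / (1.87 − 0.40) = 8.5306%
R_f = 7.59% − 0.40 × 8.5306% = 4.1778%
β_Maddox = ρ·σ_i/σ_m = 0.495 × 44.15 / 15.18 = 1.4397
E(R_Maddox) = R_f + β × MRP = 4.1778% + 1.4397 × 8.5306% = 16.46%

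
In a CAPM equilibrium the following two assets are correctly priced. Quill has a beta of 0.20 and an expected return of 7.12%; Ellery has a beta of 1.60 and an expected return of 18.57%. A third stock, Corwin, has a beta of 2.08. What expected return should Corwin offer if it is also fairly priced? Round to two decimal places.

MRP (SML slope) = (18.57% − 7.12%) / (1.60 − 0.20) = 11.45% / 1.40 = 8.1786%
R_f (intercept) = 7.12% − 0.20 × 8.1786% = 5.4843%
E(R_Corwin) = R_f + β × MRP = 5.4843% + 2.08 × 8.1786% = 22.50%

22.50%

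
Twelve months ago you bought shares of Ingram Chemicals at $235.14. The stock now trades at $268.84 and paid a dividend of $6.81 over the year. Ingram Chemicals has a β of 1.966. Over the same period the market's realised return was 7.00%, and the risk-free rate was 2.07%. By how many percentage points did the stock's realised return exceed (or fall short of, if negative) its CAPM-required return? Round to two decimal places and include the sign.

+5.47%

Realised HPR = (P1 + D1 − P0) / P0 = (268.84 + 6.81 − 235.14) / 235.14 = 40.51 / 235.14 = 17.2280%
MRP = 7.00% − 2.07% = 4.93%
CAPM required = R_f + β·MRP = 2.07% + 1.966 × 4.93% = 11.76238%
α = realised − required = 17.2280% − 11.76238% = +5.47%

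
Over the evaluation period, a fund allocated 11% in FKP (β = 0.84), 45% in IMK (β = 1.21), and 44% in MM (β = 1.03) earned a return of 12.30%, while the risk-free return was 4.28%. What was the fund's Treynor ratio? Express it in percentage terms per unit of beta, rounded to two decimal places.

β_P = 0.11×0.84 + 0.45×1.21 + 0.44×1.03 = 1.0901
Treynor = (R_P − R_f) / β_P = (12.30% − 4.28%) / 1.0901 = 8.02% / 1.0901 = 7.36%

7.36%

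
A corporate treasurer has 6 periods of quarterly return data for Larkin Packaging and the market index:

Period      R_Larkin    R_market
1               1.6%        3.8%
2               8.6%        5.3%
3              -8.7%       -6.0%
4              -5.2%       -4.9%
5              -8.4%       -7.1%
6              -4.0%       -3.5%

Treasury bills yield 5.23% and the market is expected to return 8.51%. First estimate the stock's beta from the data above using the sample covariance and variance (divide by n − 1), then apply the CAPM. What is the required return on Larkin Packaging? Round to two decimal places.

Mean R_i = (1.6 + 8.6 − 8.7 − 5.2 − 8.4 − 4.0) / 6 = -2.6833%
Mean R_m = (3.8 + 5.3 − 6.0 − 4.9 − 7.1 − 3.5) / 6 = -2.0667%
Σ(R_i − R̄_i)(R_m − R̄_m) = 169.7067  ⇒  Cov = 169.7067 / 5 = 33.9413
Σ(R_m − R̄_m)² = 139.5733  ⇒  Var(R_m) = 139.5733 / 5 = 27.9147
β = Cov / Var(R_m) = 33.9413 / 27.9147 = 1.2159
MRP = 8.51% − 5.23% = 3.28%
E(R) = R_f + β × MRP = 5.23% + 1.2159 × 3.28% = 9.22%

9.22%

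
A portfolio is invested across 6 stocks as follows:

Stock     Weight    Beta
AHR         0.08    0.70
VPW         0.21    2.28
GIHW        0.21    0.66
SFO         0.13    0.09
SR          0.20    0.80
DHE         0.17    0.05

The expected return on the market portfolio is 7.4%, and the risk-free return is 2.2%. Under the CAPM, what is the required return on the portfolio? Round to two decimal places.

6.64%

β_P = Σ w_i β_i = 0.08×0.70 + 0.21×2.28 + 0.21×0.66 + 0.13×0.09 + 0.20×0.80 + 0.17×0.05 = 0.8536
MRP = 7.4% − 2.2% = 5.20%
E(R_P) = R_f + β_P × MRP = 2.2% + 0.8536 × 5.2% = 6.64%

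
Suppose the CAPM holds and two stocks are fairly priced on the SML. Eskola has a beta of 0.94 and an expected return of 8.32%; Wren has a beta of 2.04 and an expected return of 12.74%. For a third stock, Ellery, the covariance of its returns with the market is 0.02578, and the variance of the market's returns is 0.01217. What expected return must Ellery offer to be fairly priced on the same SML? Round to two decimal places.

MRP = (12.74% − 8.32%) / (2.04 − 0.94) = 4.0182%
R_f = 8.32% − 0.94 × 4.0182% = 4.5429%
β_Ellery = Cov / Var(R_m) = 0.02578 / 0.01217 = 2.1183
E(R_Ellery) = R_f + β × MRP = 4.5429% + 2.1183 × 4.0182% = 13.05%

13.05%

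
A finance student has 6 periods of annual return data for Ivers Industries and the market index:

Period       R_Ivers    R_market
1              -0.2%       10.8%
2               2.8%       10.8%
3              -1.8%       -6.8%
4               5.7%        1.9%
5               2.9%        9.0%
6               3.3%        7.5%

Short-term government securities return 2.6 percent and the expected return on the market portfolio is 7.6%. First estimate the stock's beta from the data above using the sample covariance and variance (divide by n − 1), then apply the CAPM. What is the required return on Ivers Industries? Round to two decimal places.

Mean R_i = (-0.2 + 2.8 − 1.8 + 5.7 + 2.9 + 3.3) / 6 = 2.1167%
Mean R_m = (10.8 + 10.8 − 6.8 + 1.9 + 9.0 + 7.5) / 6 = 5.5333%
Σ(R_i − R̄_i)(R_m − R̄_m) = 31.7267  ⇒  Cov = 31.7267 / 5 = 6.3453
Σ(R_m − R̄_m)² = 236.6733  ⇒  Var(R_m) = 236.6733 / 5 = 47.3347
β = Cov / Var(R_m) = 6.3453 / 47.3347 = 0.1341
MRP = 7.6% − 2.6% = 5.00%
E(R) = R_f + β × MRP = 2.6% + 0.1341 × 5.0% = 3.27%

3.27%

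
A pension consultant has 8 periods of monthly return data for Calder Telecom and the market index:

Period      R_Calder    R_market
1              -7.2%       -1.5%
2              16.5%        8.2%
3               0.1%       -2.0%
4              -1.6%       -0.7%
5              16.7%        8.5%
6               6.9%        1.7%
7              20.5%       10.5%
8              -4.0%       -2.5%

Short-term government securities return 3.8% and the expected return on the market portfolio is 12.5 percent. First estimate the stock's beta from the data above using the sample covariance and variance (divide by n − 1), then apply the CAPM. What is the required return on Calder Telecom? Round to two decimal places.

Mean R_i = (-7.2 + 16.5 + 0.1 − 1.6 + 16.7 + 6.9 + 20.5 − 4.0) / 8 = 5.9875%
Mean R_m = (-1.5 + 8.2 − 2.0 − 0.7 + 8.5 + 1.7 + 10.5 − 2.5) / 8 = 2.7750%
Σ(R_i − R̄_i)(R_m − R̄_m) = 393.0275  ⇒  Cov = 393.0275 / 7 = 56.1468
Σ(R_m − R̄_m)² = 204.0150  ⇒  Var(R_m) = 204.0150 / 7 = 29.1450
β = Cov / Var(R_m) = 56.1468 / 29.1450 = 1.9265
MRP = 12.5% − 3.8% = 8.70%
E(R) = R_f + β × MRP = 3.8% + 1.9265 × 8.7% = 20.56%

20.56%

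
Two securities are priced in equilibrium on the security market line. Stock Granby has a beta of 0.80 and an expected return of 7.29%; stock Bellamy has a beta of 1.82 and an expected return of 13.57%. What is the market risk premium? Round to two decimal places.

Both satisfy E(R) = R_f + β·MRP, so the slope of the SML is
MRP = (13.57% − 7.29%) / (1.82 − 0.80) = 6.28% / 1.02 = 6.1569%

6.16%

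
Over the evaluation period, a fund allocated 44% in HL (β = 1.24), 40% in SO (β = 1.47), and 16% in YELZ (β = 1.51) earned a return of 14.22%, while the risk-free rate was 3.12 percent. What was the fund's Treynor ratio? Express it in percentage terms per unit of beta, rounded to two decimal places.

8.07%

β_P = 0.44×1.24 + 0.40×1.47 + 0.16×1.51 = 1.3752
Treynor = (R_P − R_f) / β_P = (14.22% − 3.12%) / 1.3752 = 11.10% / 1.3752 = 8.07%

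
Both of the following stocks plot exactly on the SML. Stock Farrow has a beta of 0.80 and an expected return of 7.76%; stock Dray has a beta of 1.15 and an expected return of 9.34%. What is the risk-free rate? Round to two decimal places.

4.15%

Both satisfy E(R) = R_f + β·MRP, so the slope of the SML is
MRP = (9.34% − 7.76%) / (1.15 − 0.80) = 1.58% / 0.35 = 4.5143%
R_f = E(R_Farrow) − β_Farrow·MRP = 7.76% − 0.80 × 4.5143% = 4.1486%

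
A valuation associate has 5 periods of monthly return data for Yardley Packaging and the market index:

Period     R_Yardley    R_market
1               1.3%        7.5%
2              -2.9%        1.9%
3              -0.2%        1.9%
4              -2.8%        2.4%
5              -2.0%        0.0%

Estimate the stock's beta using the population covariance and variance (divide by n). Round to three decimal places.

Mean R_i = (1.3 − 2.9 − 0.2 − 2.8 − 2.0) / 5 = -1.3200%
Mean R_m = (7.5 + 1.9 + 1.9 + 2.4 + 0.0) / 5 = 2.7400%
Σ(R_i − R̄_i)(R_m − R̄_m) = 15.2240  ⇒  Cov = 15.2240 / 5 = 3.0448
Σ(R_m − R̄_m)² = 31.6920  ⇒  Var(R_m) = 31.6920 / 5 = 6.3384
β = Cov / Var(R_m) = 3.0448 / 6.3384 = 0.4804

0.480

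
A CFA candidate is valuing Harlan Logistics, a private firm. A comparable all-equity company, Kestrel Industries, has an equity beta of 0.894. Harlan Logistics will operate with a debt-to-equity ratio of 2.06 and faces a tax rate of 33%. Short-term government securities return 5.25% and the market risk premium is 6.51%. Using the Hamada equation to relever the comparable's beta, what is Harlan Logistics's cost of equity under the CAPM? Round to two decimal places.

19.10%

β_L = β_U × [1 + (1 − t)(D/E)] = 0.894 × [1 + (1 − 0.33) × 2.06]
    = 0.894 × [1 + 0.67 × 2.06] = 0.894 × 2.3802 = 2.1279
E(R) = R_f + β_L × MRP = 5.25% + 2.1279 × 6.51% = 19.10%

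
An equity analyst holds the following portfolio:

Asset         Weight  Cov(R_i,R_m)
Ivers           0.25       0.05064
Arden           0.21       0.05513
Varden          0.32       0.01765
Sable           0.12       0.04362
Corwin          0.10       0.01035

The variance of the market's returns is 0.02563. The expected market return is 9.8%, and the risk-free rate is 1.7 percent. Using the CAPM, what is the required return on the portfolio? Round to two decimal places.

13.13%

β_Ivers = 0.05064 / 0.02563 = 1.9758
β_Arden = 0.05513 / 0.02563 = 2.1510
β_Varden = 0.01765 / 0.02563 = 0.6886
β_Sable = 0.04362 / 0.02563 = 1.7019
β_Corwin = 0.01035 / 0.02563 = 0.4038
β_P = Σ w_i β_i = 0.25×1.9758 + 0.21×2.1510 + 0.32×0.6886 + 0.12×1.7019 + 0.10×0.4038 = 1.4106
MRP = 9.8% − 1.7% = 8.10%
E(R_P) = R_f + β_P × MRP = 1.7% + 1.4106 × 8.1% = 13.13%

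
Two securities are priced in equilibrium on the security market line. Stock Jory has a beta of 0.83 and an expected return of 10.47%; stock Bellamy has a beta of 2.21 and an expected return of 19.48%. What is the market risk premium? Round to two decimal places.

6.53%

Both satisfy E(R) = R_f + β·MRP, so the slope of the SML is
MRP = (19.48% − 10.47%) / (2.21 − 0.83) = 9.01% / 1.38 = 6.5290%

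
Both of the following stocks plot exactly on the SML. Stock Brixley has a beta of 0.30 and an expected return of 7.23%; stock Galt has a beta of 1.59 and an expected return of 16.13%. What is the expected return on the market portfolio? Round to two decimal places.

12.06%

Both satisfy E(R) = R_f + β·MRP, so the slope of the SML is
MRP = (16.13% − 7.23%) / (1.59 − 0.30) = 8.90% / 1.29 = 6.8992%
R_f = E(R_Brixley) − β_Brixley·MRP = 7.23% − 0.30 × 6.8992% = 5.1602%
E(R_m) = R_f + MRP = 5.1602% + 6.8992% = 12.06%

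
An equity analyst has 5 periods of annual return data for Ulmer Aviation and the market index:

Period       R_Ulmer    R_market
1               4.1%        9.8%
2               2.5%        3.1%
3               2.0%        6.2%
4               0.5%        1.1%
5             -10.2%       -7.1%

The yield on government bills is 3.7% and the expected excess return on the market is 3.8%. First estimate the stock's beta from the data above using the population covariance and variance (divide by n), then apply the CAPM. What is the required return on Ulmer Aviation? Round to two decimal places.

Mean R_i = (4.1 + 2.5 + 2.0 + 0.5 − 10.2) / 5 = -0.2200%
Mean R_m = (9.8 + 3.1 + 6.2 + 1.1 − 7.1) / 5 = 2.6200%
Σ(R_i − R̄_i)(R_m − R̄_m) = 136.1820  ⇒  Cov = 136.1820 / 5 = 27.2364
Σ(R_m − R̄_m)² = 161.3880  ⇒  Var(R_m) = 161.3880 / 5 = 32.2776
β = Cov / Var(R_m) = 27.2364 / 32.2776 = 0.8438
E(R) = R_f + β × MRP = 3.7% + 0.8438 × 3.8% = 6.91%

6.91%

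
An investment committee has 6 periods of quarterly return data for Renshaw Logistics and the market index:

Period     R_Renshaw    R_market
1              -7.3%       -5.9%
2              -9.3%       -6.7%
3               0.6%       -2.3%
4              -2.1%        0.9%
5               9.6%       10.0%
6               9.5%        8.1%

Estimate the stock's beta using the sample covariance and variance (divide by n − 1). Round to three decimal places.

Mean R_i = (-7.3 − 9.3 + 0.6 − 2.1 + 9.6 + 9.5) / 6 = 0.1667%
Mean R_m = (-5.9 − 6.7 − 2.3 + 0.9 + 10.0 + 8.1) / 6 = 0.6833%
Σ(R_i − R̄_i)(R_m − R̄_m) = 274.3767  ⇒  Cov = 274.3767 / 5 = 54.8753
Σ(R_m − R̄_m)² = 248.6083  ⇒  Var(R_m) = 248.6083 / 5 = 49.7217
β = Cov / Var(R_m) = 54.8753 / 49.7217 = 1.1036

1.104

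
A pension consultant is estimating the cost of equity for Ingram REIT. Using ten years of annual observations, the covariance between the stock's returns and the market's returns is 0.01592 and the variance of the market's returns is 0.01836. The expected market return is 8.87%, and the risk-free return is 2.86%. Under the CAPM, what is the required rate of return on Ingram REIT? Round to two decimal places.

8.07%

β = Cov(R_i, R_m) / Var(R_m) = 0.01592 / 0.01836 = 0.8671
MRP = 8.87% − 2.86% = 6.01%
E(R) = R_f + β × MRP = 2.86% + 0.8671 × 6.01% = 8.07%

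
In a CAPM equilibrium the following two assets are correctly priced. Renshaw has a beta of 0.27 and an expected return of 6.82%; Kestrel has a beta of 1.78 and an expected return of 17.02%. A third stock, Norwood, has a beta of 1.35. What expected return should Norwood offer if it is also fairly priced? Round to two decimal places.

MRP (SML slope) = (17.02% − 6.82%) / (1.78 − 0.27) = 10.20% / 1.51 = 6.7550%
R_f (intercept) = 6.82% − 0.27 × 6.7550% = 4.9962%
E(R_Norwood) = R_f + β × MRP = 4.9962% + 1.35 × 6.7550% = 14.12%

14.12%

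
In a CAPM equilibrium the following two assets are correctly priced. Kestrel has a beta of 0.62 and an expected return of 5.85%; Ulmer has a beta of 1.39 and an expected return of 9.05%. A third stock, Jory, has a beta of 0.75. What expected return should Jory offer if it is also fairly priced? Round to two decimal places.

MRP (SML slope) = (9.05% − 5.85%) / (1.39 − 0.62) = 3.20% / 0.77 = 4.1558%
R_f (intercept) = 5.85% − 0.62 × 4.1558% = 3.2734%
E(R_Jory) = R_f + β × MRP = 3.2734% + 0.75 × 4.1558% = 6.39%

6.39%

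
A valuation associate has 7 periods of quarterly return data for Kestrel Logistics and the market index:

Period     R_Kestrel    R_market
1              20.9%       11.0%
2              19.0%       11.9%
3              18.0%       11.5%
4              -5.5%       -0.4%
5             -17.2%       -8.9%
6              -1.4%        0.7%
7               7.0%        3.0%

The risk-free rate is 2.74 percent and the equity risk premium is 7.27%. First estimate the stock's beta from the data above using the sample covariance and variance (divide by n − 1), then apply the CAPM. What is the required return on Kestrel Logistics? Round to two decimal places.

Mean R_i = (20.9 + 19.0 + 18.0 − 5.5 − 17.2 − 1.4 + 7.0) / 7 = 5.8286%
Mean R_m = (11.0 + 11.9 + 11.5 − 0.4 − 8.9 + 0.7 + 3.0) / 7 = 4.1143%
Σ(R_i − R̄_i)(R_m − R̄_m) = 670.4371  ⇒  Cov = 670.4371 / 6 = 111.7395
Σ(R_m − R̄_m)² = 365.2286  ⇒  Var(R_m) = 365.2286 / 6 = 60.8714
β = Cov / Var(R_m) = 111.7395 / 60.8714 = 1.8357
E(R) = R_f + β × MRP = 2.74% + 1.8357 × 7.27% = 16.09%

16.09%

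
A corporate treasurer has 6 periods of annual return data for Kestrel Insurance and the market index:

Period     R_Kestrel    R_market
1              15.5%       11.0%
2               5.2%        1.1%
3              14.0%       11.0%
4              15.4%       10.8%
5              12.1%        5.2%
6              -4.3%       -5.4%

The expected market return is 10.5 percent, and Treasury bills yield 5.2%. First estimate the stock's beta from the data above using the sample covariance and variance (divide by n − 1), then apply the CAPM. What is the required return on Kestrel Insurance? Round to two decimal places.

Mean R_i = (15.5 + 5.2 + 14.0 + 15.4 + 12.1 − 4.3) / 6 = 9.6500%
Mean R_m = (11.0 + 1.1 + 11.0 + 10.8 + 5.2 − 5.4) / 6 = 5.6167%
Σ(R_i − R̄_i)(R_m − R̄_m) = 257.4750  ⇒  Cov = 257.4750 / 5 = 51.4950
Σ(R_m − R̄_m)² = 226.7683  ⇒  Var(R_m) = 226.7683 / 5 = 45.3537
β = Cov / Var(R_m) = 51.4950 / 45.3537 = 1.1354
MRP = 10.5% − 5.2% = 5.30%
E(R) = R_f + β × MRP = 5.2% + 1.1354 × 5.3% = 11.22%

11.22%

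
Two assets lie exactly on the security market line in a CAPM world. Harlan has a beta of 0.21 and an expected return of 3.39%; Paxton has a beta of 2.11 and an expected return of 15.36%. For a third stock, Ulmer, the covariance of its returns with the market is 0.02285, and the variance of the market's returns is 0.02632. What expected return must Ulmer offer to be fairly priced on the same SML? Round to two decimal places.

7.54%

MRP = (15.36% − 3.39%) / (2.11 − 0.21) = 6.3000%
R_f = 3.39% − 0.21 × 6.3000% = 2.0670%
β_Ulmer = Cov / Var(R_m) = 0.02285 / 0.02632 = 0.8682
E(R_Ulmer) = R_f + β × MRP = 2.0670% + 0.8682 × 6.3000% = 7.54%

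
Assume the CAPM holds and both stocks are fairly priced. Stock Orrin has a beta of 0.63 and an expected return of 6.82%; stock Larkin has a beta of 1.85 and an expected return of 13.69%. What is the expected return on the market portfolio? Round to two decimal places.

8.90%

Both satisfy E(R) = R_f + β·MRP, so the slope of the SML is
MRP = (13.69% − 6.82%) / (1.85 − 0.63) = 6.87% / 1.22 = 5.6311%
R_f = E(R_Orrin) − β_Orrin·MRP = 6.82% − 0.63 × 5.6311% = 3.2724%
E(R_m) = R_f + MRP = 3.2724% + 5.6311% = 8.90%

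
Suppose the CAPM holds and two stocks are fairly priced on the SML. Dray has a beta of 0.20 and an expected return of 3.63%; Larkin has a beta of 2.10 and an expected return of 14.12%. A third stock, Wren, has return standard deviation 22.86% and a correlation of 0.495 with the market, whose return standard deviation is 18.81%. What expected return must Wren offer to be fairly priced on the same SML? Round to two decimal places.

5.85%

MRP = (14.12% − 3.63%) / (2.10 − 0.20) = 5.5211%
R_f = 3.63% − 0.20 × 5.5211% = 2.5258%
β_Wren = ρ·σ_i/σ_m = 0.495 × 22.86 / 18.81 = 0.6016
E(R_Wren) = R_f + β × MRP = 2.5258% + 0.6016 × 5.5211% = 5.85%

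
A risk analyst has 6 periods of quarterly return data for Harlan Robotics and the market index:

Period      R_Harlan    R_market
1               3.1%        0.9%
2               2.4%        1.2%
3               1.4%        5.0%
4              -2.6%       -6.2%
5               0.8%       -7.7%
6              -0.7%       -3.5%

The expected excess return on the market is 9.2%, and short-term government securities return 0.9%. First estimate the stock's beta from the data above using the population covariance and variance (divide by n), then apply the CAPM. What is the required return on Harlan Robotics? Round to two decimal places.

3.41%

Mean R_i = (3.1 + 2.4 + 1.4 − 2.6 + 0.8 − 0.7) / 6 = 0.7333%
Mean R_m = (0.9 + 1.2 + 5.0 − 6.2 − 7.7 − 3.5) / 6 = -1.7167%
Σ(R_i − R̄_i)(R_m − R̄_m) = 32.6333  ⇒  Cov = 32.6333 / 6 = 5.4389
Σ(R_m − R̄_m)² = 119.5483  ⇒  Var(R_m) = 119.5483 / 6 = 19.9247
β = Cov / Var(R_m) = 5.4389 / 19.9247 = 0.2730
E(R) = R_f + β × MRP = 0.9% + 0.2730 × 9.2% = 3.41%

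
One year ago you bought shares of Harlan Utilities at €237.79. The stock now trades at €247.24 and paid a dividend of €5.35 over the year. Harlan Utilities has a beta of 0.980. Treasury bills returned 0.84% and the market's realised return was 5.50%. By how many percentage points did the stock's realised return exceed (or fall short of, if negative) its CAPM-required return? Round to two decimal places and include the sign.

+0.82%

Realised HPR = (P1 + D1 − P0) / P0 = (247.24 + 5.35 − 237.79) / 237.79 = 14.80 / 237.79 = 6.2240%
MRP = 5.50% − 0.84% = 4.66%
CAPM required = R_f + β·MRP = 0.84% + 0.980 × 4.66% = 5.40680%
α = realised − required = 6.2240% − 5.40680% = +0.82%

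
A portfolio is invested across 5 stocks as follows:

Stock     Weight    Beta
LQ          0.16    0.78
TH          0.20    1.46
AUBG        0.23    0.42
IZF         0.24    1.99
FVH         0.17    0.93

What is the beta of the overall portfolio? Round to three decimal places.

β_P = Σ w_i β_i = 0.16×0.78 + 0.20×1.46 + 0.23×0.42 + 0.24×1.99 + 0.17×0.93 = 1.1491

1.149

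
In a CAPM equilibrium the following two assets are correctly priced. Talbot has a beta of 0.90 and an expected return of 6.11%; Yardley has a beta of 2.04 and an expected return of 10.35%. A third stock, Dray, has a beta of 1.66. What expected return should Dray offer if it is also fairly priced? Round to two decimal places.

8.94%

MRP (SML slope) = (10.35% − 6.11%) / (2.04 − 0.90) = 4.24% / 1.14 = 3.7193%
R_f (intercept) = 6.11% − 0.90 × 3.7193% = 2.7626%
E(R_Dray) = R_f + β × MRP = 2.7626% + 1.66 × 3.7193% = 8.94%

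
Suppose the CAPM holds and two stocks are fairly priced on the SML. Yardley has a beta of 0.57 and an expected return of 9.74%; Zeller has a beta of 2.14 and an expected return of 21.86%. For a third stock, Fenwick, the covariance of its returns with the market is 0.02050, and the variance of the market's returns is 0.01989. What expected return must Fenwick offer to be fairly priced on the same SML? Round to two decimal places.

13.30%

MRP = (21.86% − 9.74%) / (2.14 − 0.57) = 7.7197%
R_f = 9.74% − 0.57 × 7.7197% = 5.3398%
β_Fenwick = Cov / Var(R_m) = 0.02050 / 0.01989 = 1.0307
E(R_Fenwick) = R_f + β × MRP = 5.3398% + 1.0307 × 7.7197% = 13.30%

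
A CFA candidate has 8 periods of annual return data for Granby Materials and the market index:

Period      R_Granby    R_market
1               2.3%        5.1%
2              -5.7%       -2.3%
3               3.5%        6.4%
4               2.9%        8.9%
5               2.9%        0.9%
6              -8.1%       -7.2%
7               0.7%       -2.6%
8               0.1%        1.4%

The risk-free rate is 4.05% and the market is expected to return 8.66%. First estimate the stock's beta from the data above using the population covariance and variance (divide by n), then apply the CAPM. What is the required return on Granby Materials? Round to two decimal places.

7.16%

Mean R_i = (2.3 − 5.7 + 3.5 + 2.9 + 2.9 − 8.1 + 0.7 + 0.1) / 8 = -0.1750%
Mean R_m = (5.1 − 2.3 + 6.4 + 8.9 + 0.9 − 7.2 − 2.6 + 1.4) / 8 = 1.3250%
Σ(R_i − R̄_i)(R_m − R̄_m) = 134.1550  ⇒  Cov = 134.1550 / 8 = 16.7694
Σ(R_m − R̄_m)² = 198.7950  ⇒  Var(R_m) = 198.7950 / 8 = 24.8494
β = Cov / Var(R_m) = 16.7694 / 24.8494 = 0.6748
MRP = 8.66% − 4.05% = 4.61%
E(R) = R_f + β × MRP = 4.05% + 0.6748 × 4.61% = 7.16%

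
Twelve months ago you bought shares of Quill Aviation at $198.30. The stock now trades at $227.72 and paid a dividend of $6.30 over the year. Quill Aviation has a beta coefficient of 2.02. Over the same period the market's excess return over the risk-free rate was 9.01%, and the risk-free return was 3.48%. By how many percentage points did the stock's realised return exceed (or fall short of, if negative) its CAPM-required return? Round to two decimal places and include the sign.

-3.67%

Realised HPR = (P1 + D1 − P0) / P0 = (227.72 + 6.30 − 198.30) / 198.30 = 35.72 / 198.30 = 18.0131%
CAPM required = R_f + β·MRP = 3.48% + 2.02 × 9.01% = 21.6802%
α = realised − required = 18.0131% − 21.6802% = -3.67%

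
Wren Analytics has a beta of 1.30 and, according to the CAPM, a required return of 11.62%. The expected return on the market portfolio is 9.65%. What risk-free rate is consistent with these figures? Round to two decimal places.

3.08%

E(R) = R_f + β(E(R_m) − R_f) = R_f(1 − β) + β·E(R_m)
11.62% = R_f × (1 − 1.30) + 1.30 × 9.65%
11.62% = R_f × -0.30 + 12.5450%
R_f = (11.62% − 12.5450%) / -0.30 = 3.08%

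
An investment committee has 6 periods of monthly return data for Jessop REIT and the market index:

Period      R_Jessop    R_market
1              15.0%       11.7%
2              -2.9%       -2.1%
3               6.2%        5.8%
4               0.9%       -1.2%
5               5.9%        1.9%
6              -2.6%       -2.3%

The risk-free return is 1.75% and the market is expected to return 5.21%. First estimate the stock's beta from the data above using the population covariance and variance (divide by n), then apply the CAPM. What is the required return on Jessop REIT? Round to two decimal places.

5.85%

Mean R_i = (15.0 − 2.9 + 6.2 + 0.9 + 5.9 − 2.6) / 6 = 3.7500%
Mean R_m = (11.7 − 2.1 + 5.8 − 1.2 + 1.9 − 2.3) / 6 = 2.3000%
Σ(R_i − R̄_i)(R_m − R̄_m) = 181.9100  ⇒  Cov = 181.9100 / 6 = 30.3183
Σ(R_m − R̄_m)² = 153.5400  ⇒  Var(R_m) = 153.5400 / 6 = 25.5900
β = Cov / Var(R_m) = 30.3183 / 25.5900 = 1.1848
MRP = 5.21% − 1.75% = 3.46%
E(R) = R_f + β × MRP = 1.75% + 1.1848 × 3.46% = 5.85%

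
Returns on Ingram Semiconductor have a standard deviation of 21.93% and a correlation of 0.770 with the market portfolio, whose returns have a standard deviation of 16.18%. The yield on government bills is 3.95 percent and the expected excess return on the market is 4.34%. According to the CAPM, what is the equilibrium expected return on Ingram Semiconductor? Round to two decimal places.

8.48%

β = ρ × σ_i / σ_m = 0.770 × 21.93% / 16.18% = 1.0436
E(R) = 3.95% + 1.0436 × 4.34% = 8.48%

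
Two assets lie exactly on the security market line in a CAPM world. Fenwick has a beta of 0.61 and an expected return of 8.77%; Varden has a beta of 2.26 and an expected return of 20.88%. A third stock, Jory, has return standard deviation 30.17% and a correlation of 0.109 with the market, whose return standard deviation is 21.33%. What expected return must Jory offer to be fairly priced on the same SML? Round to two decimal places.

MRP = (20.88% − 8.77%) / (2.26 − 0.61) = 7.3394%
R_f = 8.77% − 0.61 × 7.3394% = 4.2930%
β_Jory = ρ·σ_i/σ_m = 0.109 × 30.17 / 21.33 = 0.1542
E(R_Jory) = R_f + β × MRP = 4.2930% + 0.1542 × 7.3394% = 5.42%

5.42%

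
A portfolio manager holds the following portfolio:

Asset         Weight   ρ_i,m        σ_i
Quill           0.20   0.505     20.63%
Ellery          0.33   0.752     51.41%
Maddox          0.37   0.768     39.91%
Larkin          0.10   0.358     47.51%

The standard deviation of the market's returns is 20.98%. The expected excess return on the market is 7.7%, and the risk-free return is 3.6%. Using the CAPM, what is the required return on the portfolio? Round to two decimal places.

β_Quill = 0.505 × 20.63% / 20.98% = 0.4966
β_Ellery = 0.752 × 51.41% / 20.98% = 1.8427
β_Maddox = 0.768 × 39.91% / 20.98% = 1.4610
β_Larkin = 0.358 × 47.51% / 20.98% = 0.8107
β_P = Σ w_i β_i = 0.20×0.4966 + 0.33×1.8427 + 0.37×1.4610 + 0.10×0.8107 = 1.3291
E(R_P) = R_f + β_P × MRP = 3.6% + 1.3291 × 7.7% = 13.83%

13.83%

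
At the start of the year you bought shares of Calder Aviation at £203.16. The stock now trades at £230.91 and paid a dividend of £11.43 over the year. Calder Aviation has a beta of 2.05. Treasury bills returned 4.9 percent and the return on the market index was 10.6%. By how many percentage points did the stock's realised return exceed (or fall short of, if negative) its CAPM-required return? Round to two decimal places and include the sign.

Realised HPR = (P1 + D1 − P0) / P0 = (230.91 + 11.43 − 203.16) / 203.16 = 39.18 / 203.16 = 19.2853%
MRP = 10.6% − 4.9% = 5.70%
CAPM required = R_f + β·MRP = 4.9% + 2.05 × 5.7% = 16.5850%
α = realised − required = 19.2853% − 16.5850% = +2.70%

+2.70%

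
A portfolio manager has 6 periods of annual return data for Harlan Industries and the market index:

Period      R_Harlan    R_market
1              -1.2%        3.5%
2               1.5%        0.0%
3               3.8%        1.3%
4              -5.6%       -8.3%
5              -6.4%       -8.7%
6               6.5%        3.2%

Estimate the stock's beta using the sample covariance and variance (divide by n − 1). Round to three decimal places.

0.783

Mean R_i = (-1.2 + 1.5 + 3.8 − 5.6 − 6.4 + 6.5) / 6 = -0.2333%
Mean R_m = (3.5 + 0.0 + 1.3 − 8.3 − 8.7 + 3.2) / 6 = -1.5000%
Σ(R_i − R̄_i)(R_m − R̄_m) = 121.6000  ⇒  Cov = 121.6000 / 5 = 24.3200
Σ(R_m − R̄_m)² = 155.2600  ⇒  Var(R_m) = 155.2600 / 5 = 31.0520
β = Cov / Var(R_m) = 24.3200 / 31.0520 = 0.7832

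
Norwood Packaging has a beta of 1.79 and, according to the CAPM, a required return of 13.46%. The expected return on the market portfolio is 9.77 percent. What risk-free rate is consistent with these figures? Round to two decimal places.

5.10%

E(R) = R_f + β(E(R_m) − R_f) = R_f(1 − β) + β·E(R_m)
13.46% = R_f × (1 − 1.79) + 1.79 × 9.77%
13.46% = R_f × -0.79 + 17.4883%
R_f = (13.46% − 17.4883%) / -0.79 = 5.10%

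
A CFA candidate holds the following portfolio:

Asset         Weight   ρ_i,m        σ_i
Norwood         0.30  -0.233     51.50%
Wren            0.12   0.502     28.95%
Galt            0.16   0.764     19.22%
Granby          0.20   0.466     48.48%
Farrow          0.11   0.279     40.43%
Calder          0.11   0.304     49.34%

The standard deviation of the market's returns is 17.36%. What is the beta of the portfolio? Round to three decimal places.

0.455

β_Norwood = -0.233 × 51.50% / 17.36% = -0.6912
β_Wren = 0.502 × 28.95% / 17.36% = 0.8371
β_Galt = 0.764 × 19.22% / 17.36% = 0.8459
β_Granby = 0.466 × 48.48% / 17.36% = 1.3014
β_Farrow = 0.279 × 40.43% / 17.36% = 0.6498
β_Calder = 0.304 × 49.34% / 17.36% = 0.8640
β_P = Σ w_i β_i = 0.30×-0.6912 + 0.12×0.8371 + 0.16×0.8459 + 0.20×1.3014 + 0.11×0.6498 + 0.11×0.8640 = 0.4552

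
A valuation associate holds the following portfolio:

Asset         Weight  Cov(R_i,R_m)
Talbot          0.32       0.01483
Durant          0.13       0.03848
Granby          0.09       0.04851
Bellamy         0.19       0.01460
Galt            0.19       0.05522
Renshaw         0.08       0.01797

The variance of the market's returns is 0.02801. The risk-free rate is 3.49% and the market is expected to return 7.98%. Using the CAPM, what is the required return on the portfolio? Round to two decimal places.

8.11%

β_Talbot = 0.01483 / 0.02801 = 0.5295
β_Durant = 0.03848 / 0.02801 = 1.3738
β_Granby = 0.04851 / 0.02801 = 1.7319
β_Bellamy = 0.01460 / 0.02801 = 0.5212
β_Galt = 0.05522 / 0.02801 = 1.9714
β_Renshaw = 0.01797 / 0.02801 = 0.6416
β_P = Σ w_i β_i = 0.32×0.5295 + 0.13×1.3738 + 0.09×1.7319 + 0.19×0.5212 + 0.19×1.9714 + 0.08×0.6416 = 1.0288
MRP = 7.98% − 3.49% = 4.49%
E(R_P) = R_f + β_P × MRP = 3.49% + 1.0288 × 4.49% = 8.11%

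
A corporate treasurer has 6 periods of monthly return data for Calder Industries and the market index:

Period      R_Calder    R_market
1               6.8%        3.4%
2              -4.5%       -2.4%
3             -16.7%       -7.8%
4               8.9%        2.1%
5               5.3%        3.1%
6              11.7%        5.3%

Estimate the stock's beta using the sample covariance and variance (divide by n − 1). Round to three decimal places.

2.155

Mean R_i = (6.8 − 4.5 − 16.7 + 8.9 + 5.3 + 11.7) / 6 = 1.9167%
Mean R_m = (3.4 − 2.4 − 7.8 + 2.1 + 3.1 + 5.3) / 6 = 0.6167%
Σ(R_i − R̄_i)(R_m − R̄_m) = 254.2183  ⇒  Cov = 254.2183 / 5 = 50.8437
Σ(R_m − R̄_m)² = 117.9883  ⇒  Var(R_m) = 117.9883 / 5 = 23.5977
β = Cov / Var(R_m) = 50.8437 / 23.5977 = 2.1546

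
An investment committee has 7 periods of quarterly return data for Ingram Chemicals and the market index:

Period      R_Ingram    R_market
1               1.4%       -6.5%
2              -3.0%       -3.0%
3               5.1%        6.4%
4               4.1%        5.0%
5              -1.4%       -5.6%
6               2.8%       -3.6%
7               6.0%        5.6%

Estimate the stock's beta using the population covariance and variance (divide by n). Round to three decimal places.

Mean R_i = (1.4 − 3.0 + 5.1 + 4.1 − 1.4 + 2.8 + 6.0) / 7 = 2.1429%
Mean R_m = (-6.5 − 3.0 + 6.4 + 5.0 − 5.6 − 3.6 + 5.6) / 7 = -0.2429%
Σ(R_i − R̄_i)(R_m − R̄_m) = 88.0429  ⇒  Cov = 88.0429 / 7 = 12.5776
Σ(R_m − R̄_m)² = 192.4771  ⇒  Var(R_m) = 192.4771 / 7 = 27.4967
β = Cov / Var(R_m) = 12.5776 / 27.4967 = 0.4574

0.457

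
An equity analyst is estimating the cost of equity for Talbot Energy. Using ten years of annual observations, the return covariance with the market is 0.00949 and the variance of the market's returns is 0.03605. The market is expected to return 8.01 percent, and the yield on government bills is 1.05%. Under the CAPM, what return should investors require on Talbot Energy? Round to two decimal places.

β = Cov(R_i, R_m) / Var(R_m) = 0.00949 / 0.03605 = 0.2632
MRP = 8.01% − 1.05% = 6.96%
E(R) = R_f + β × MRP = 1.05% + 0.2632 × 6.96% = 2.88%

2.88%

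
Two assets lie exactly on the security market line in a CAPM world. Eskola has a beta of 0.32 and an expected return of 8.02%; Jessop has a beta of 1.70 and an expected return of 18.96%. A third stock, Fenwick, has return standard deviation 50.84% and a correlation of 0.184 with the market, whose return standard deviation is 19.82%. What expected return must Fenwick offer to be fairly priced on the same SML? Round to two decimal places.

9.22%

MRP = (18.96% − 8.02%) / (1.70 − 0.32) = 7.9275%
R_f = 8.02% − 0.32 × 7.9275% = 5.4832%
β_Fenwick = ρ·σ_i/σ_m = 0.184 × 50.84 / 19.82 = 0.4720
E(R_Fenwick) = R_f + β × MRP = 5.4832% + 0.4720 × 7.9275% = 9.22%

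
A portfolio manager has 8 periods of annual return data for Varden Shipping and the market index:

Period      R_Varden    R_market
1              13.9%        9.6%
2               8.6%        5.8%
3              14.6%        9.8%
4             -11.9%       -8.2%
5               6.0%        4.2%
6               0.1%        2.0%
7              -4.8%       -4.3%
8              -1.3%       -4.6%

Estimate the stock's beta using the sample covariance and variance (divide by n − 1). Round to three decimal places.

Mean R_i = (13.9 + 8.6 + 14.6 − 11.9 + 6.0 + 0.1 − 4.8 − 1.3) / 8 = 3.1500%
Mean R_m = (9.6 + 5.8 + 9.8 − 8.2 + 4.2 + 2.0 − 4.3 − 4.6) / 8 = 1.7875%
Σ(R_i − R̄_i)(R_m − R̄_m) = 430.9550  ⇒  Cov = 430.9550 / 7 = 61.5650
Σ(R_m − R̄_m)² = 324.8088  ⇒  Var(R_m) = 324.8088 / 7 = 46.4013
β = Cov / Var(R_m) = 61.5650 / 46.4013 = 1.3268

1.327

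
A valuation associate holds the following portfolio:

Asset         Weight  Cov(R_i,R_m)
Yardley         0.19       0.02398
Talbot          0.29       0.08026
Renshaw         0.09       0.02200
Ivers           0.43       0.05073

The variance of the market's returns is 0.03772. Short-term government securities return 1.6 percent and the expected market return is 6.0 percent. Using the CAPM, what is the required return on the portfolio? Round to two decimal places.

β_Yardley = 0.02398 / 0.03772 = 0.6357
β_Talbot = 0.08026 / 0.03772 = 2.1278
β_Renshaw = 0.02200 / 0.03772 = 0.5832
β_Ivers = 0.05073 / 0.03772 = 1.3449
β_P = Σ w_i β_i = 0.19×0.6357 + 0.29×2.1278 + 0.09×0.5832 + 0.43×1.3449 = 1.3686
MRP = 6.0% − 1.6% = 4.40%
E(R_P) = R_f + β_P × MRP = 1.6% + 1.3686 × 4.4% = 7.62%

7.62%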